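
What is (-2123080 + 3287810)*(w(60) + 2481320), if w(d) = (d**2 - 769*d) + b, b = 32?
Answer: 2840557500760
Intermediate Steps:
w(d) = 32 + d**2 - 769*d (w(d) = (d**2 - 769*d) + 32 = 32 + d**2 - 769*d)
(-2123080 + 3287810)*(w(60) + 2481320) = (-2123080 + 3287810)*((32 + 60**2 - 769*60) + 2481320) = 1164730*((32 + 3600 - 46140) + 2481320) = 1164730*(-42508 + 2481320) = 1164730*2438812 = 2840557500760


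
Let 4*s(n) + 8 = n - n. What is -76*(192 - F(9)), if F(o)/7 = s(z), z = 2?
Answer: -15656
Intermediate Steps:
s(n) = -2 (s(n) = -2 + (n - n)/4 = -2 + (1/4)*0 = -2 + 0 = -2)
F(o) = -14 (F(o) = 7*(-2) = -14)
-76*(192 - F(9)) = -76*(192 - 1*(-14)) = -76*(192 + 14) = -76*206 = -15656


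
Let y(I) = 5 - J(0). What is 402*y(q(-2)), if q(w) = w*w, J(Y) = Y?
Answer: 2010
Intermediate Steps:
q(w) = w²
y(I) = 5 (y(I) = 5 - 1*0 = 5 + 0 = 5)
402*y(q(-2)) = 402*5 = 2010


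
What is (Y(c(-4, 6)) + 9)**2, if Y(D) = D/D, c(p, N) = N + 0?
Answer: 100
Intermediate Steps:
c(p, N) = N
Y(D) = 1
(Y(c(-4, 6)) + 9)**2 = (1 + 9)**2 = 10**2 = 100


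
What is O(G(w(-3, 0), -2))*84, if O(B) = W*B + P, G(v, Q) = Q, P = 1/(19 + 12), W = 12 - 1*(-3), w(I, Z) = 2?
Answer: -78036/31 ≈ -2517.3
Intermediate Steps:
W = 15 (W = 12 + 3 = 15)
P = 1/31 ≈ 0.032258
O(B) = 1/31 + 15*B (O(B) = 15*B + 1/31 = 1/31 + 15*B)
O(G(w(-3, 0), -2))*84 = (1/31 + 15*(-2))*84 = (1/31 - 30)*84 = -929/31*84 = -78036/31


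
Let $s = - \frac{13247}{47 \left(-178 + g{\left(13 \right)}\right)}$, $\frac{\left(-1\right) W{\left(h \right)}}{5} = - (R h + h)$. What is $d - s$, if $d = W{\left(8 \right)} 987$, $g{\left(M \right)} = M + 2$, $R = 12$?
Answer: $\frac{3931918393}{7661} \approx 5.1324 \cdot 10^{5}$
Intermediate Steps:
$g{\left(M \right)} = 2 + M$
$W{\left(h \right)} = 65 h$ ($W{\left(h \right)} = - 5 \left(- (12 h + h)\right) = - 5 \left(- 13 h\right) = 65 h$)
$d = 513240$ ($d = 65 \cdot 8 \cdot 987 = 520 \cdot 987 = 513240$)
$s = \frac{13247}{7661}$ ($s = - \frac{13247}{47 \left(-178 + \left(2 + 13\right)\right)} = - \frac{13247}{47 \left(-178 + 15\right)} = - \frac{13247}{47 \left(-163\right)} = - \frac{13247}{-7661} = \left(-13247\right) \left(- \frac{1}{7661}\right) = \frac{13247}{7661} \approx 1.7291$)
$d - s = 513240 - \frac{13247}{7661} = \frac{3931918393}{7661}$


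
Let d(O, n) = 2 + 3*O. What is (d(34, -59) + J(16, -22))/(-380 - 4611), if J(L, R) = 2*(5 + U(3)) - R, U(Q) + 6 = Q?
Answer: -130/4991 ≈ -0.026047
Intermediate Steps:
U(Q) = -6 + Q
J(L, R) = 4 - R (J(L, R) = 2*(5 + (-6 + 3)) - R = 2*(5 - 3) - R = 2*2 - R = 4 - R)
(d(34, -59) + J(16, -22))/(-380 - 4611) = ((2 + 3*34) + (4 - 1*(-22)))/(-380 - 4611) = ((2 + 102) + (4 + 22))/(-4991) = (104 + 26)*(-1/4991) = 130*(-1/4991) = -130/4991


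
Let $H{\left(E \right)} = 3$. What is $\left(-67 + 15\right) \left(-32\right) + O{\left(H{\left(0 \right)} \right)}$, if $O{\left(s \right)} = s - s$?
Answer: $1664$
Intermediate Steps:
$O{\left(s \right)} = 0$
$\left(-67 + 15\right) \left(-32\right) + O{\left(H{\left(0 \right)} \right)} = \left(-67 + 15\right) \left(-32\right) + 0 = \left(-52\right) \left(-32\right) + 0 = 1664 + 0 = 1664$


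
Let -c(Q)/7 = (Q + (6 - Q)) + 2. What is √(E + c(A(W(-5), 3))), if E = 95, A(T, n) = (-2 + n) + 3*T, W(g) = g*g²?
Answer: √39 ≈ 6.2450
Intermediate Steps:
W(g) = g³
A(T, n) = -2 + n + 3*T
c(Q) = -56 (c(Q) = -7*((Q + (6 - Q)) + 2) = -7*(6 + 2) = -7*8 = -56)
√(E + c(A(W(-5), 3))) = √(95 - 56) = √39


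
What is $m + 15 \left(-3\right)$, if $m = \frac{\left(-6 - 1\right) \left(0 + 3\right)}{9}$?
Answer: $- \frac{142}{3} \approx -47.333$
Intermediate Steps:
$m = - \frac{7}{3}$ ($m = \left(-7\right) 3 \cdot \frac{1}{9} = \left(-21\right) \frac{1}{9} = - \frac{7}{3} \approx -2.3333$)
$m + 15 \left(-3\right) = - \frac{7}{3} + 15 \left(-3\right) = - \frac{7}{3} - 45 = - \frac{142}{3}$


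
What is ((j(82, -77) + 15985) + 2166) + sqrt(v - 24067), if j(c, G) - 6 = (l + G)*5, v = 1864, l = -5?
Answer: 17747 + 3*I*sqrt(2467) ≈ 17747.0 + 149.01*I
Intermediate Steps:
j(c, G) = -19 + 5*G (j(c, G) = 6 + (-5 + G)*5 = 6 + (-25 + 5*G) = -19 + 5*G)
((j(82, -77) + 15985) + 2166) + sqrt(v - 24067) = (((-19 + 5*(-77)) + 15985) + 2166) + sqrt(1864 - 24067) = (((-19 - 385) + 15985) + 2166) + sqrt(-22203) = ((-404 + 15985) + 2166) + 3*I*sqrt(2467) = (15581 + 2166) + 3*I*sqrt(2467) = 17747 + 3*I*sqrt(2467)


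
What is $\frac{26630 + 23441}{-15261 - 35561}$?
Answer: $- \frac{50071}{50822} \approx -0.98522$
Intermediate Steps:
$\frac{26630 + 23441}{-15261 - 35561} = \frac{50071}{-50822} = 50071 \left(- \frac{1}{50822}\right) = - \frac{50071}{50822}$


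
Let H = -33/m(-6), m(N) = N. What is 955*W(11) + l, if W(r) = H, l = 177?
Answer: 10859/2 ≈ 5429.5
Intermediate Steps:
H = 11/2 (H = -33/(-6) = -33*(-⅙) = 11/2 ≈ 5.5000)
W(r) = 11/2
955*W(11) + l = 955*(11/2) + 177 = 10505/2 + 177 = 10859/2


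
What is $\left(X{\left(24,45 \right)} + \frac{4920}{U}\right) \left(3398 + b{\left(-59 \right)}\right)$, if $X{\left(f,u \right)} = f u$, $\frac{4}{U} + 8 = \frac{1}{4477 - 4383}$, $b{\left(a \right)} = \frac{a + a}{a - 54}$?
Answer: $- \frac{157902141660}{5311} \approx -2.9731 \cdot 10^{7}$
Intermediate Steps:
$b{\left(a \right)} = \frac{2 a}{-54 + a}$ ($b{\left(a \right)} = \frac{2 a}{a - 54} = \frac{2 a}{-54 + a}$)
$U = - \frac{376}{751}$ ($U = \frac{4}{-8 + \frac{1}{4477 - 4383}} = \frac{4}{-8 + \frac{1}{94}} = \frac{4}{- \frac{751}{94}} = 4 \left(- \frac{94}{751}\right) = - \frac{376}{751} \approx -0.50067$)
$\left(X{\left(24,45 \right)} + \frac{4920}{U}\right) \left(3398 + b{\left(-59 \right)}\right) = \left(24 \cdot 45 + \frac{4920}{- \frac{376}{751}}\right) \left(3398 + 2 \left(-59\right) \frac{1}{-54 - 59}\right) = \left(1080 + 4920 \left(- \frac{751}{376}\right)\right) \left(3398 + 2 \left(-59\right) \frac{1}{-113}\right) = \left(1080 - \frac{461865}{47}\right) \left(3398 + 2 \left(-59\right) \left(- \frac{1}{113}\right)\right) = - \frac{411105 \left(3398 + \frac{118}{113}\right)}{47} = \left(- \frac{411105}{47}\right) \frac{384092}{113} = - \frac{157902141660}{5311}$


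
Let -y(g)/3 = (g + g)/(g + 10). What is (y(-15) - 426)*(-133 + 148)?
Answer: -6660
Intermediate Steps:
y(g) = -6*g/(10 + g) (y(g) = -3*(g + g)/(g + 10) = -3*2*g/(10 + g) = -6*g/(10 + g))
(y(-15) - 426)*(-133 + 148) = (-6*(-15)/(10 - 15) - 426)*(-133 + 148) = (-6*(-15)/(-5) - 426)*15 = (-6*(-15)*(-⅕) - 426)*15 = (-18 - 426)*15 = -444*15 = -6660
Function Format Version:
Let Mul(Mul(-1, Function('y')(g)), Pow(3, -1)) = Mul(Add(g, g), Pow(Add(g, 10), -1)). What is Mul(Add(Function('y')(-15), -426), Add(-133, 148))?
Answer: -6660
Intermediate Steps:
Function('y')(g) = Mul(-6, g, Pow(Add(10, g), -1)) (Function('y')(g) = Mul(-3, Mul(Add(g, g), Pow(Add(g, 10), -1))) = Mul(-3, Mul(Mul(2, g), Pow(Add(10, g), -1))) = Mul(-3, Mul(2, g, Pow(Add(10, g), -1))) = Mul(-6, g, Pow(Add(10, g), -1)))
Mul(Add(Function('y')(-15), -426), Add(-133, 148)) = Mul(Add(Mul(-6, -15, Pow(Add(10, -15), -1)), -426), Add(-133, 148)) = Mul(Add(Mul(-6, -15, Pow(-5, -1)), -426), 15) = Mul(Add(Mul(-6, -15, Rational(-1, 5)), -426), 15) = Mul(Add(-18, -426), 15) = Mul(-444, 15) = -6660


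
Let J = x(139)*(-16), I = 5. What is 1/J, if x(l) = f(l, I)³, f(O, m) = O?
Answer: -1/42969904 ≈ -2.3272e-8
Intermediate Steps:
x(l) = l³
J = -42969904 (J = 139³*(-16) = 2685619*(-16) = -42969904)
1/J = 1/(-42969904) = -1/42969904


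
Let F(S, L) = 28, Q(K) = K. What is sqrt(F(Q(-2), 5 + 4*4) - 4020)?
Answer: 2*I*sqrt(998) ≈ 63.182*I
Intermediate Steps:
sqrt(F(Q(-2), 5 + 4*4) - 4020) = sqrt(28 - 4020) = sqrt(-3992) = 2*I*sqrt(998)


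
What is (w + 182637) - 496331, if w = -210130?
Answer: -523824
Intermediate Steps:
(w + 182637) - 496331 = (-210130 + 182637) - 496331 = -27493 - 496331 = -523824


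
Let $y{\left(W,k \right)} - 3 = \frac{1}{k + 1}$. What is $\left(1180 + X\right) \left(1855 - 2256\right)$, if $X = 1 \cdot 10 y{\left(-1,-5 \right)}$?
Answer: $- \frac{968415}{2} \approx -4.8421 \cdot 10^{5}$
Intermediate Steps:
$y{\left(W,k \right)} = 3 + \frac{1}{1 + k}$ ($y{\left(W,k \right)} = 3 + \frac{1}{k + 1} = 3 + \frac{1}{1 + k}$)
$X = \frac{55}{2}$ ($X = 1 \cdot 10 \frac{4 + 3 \left(-5\right)}{1 - 5} = 10 \frac{4 - 15}{-4} = 10 \left(\left(- \frac{1}{4}\right) \left(-11\right)\right) = 10 \cdot \frac{11}{4} = \frac{55}{2} \approx 27.5$)
$\left(1180 + X\right) \left(1855 - 2256\right) = \left(1180 + \frac{55}{2}\right) \left(1855 - 2256\right) = \frac{2415}{2} \left(-401\right) = - \frac{968415}{2}$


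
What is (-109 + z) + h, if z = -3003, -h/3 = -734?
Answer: -910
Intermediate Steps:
h = 2202 (h = -3*(-734) = 2202)
(-109 + z) + h = (-109 - 3003) + 2202 = -3112 + 2202 = -910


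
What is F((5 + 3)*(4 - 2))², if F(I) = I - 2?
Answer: 196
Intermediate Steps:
F(I) = -2 + I
F((5 + 3)*(4 - 2))² = (-2 + (5 + 3)*(4 - 2))² = (-2 + 8*2)² = (-2 + 16)² = 14² = 196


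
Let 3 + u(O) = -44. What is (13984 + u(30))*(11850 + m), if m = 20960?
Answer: 457272970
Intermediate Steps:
u(O) = -47 (u(O) = -3 - 44 = -47)
(13984 + u(30))*(11850 + m) = (13984 - 47)*(11850 + 20960) = 13937*32810 = 457272970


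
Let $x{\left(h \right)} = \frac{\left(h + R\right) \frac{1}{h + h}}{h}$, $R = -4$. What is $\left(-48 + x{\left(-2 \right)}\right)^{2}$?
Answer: $\frac{38025}{16} \approx 2376.6$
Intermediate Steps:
$x{\left(h \right)} = \frac{-4 + h}{2 h^{2}}$ ($x{\left(h \right)} = \frac{\left(h - 4\right) \frac{1}{h + h}}{h} = \frac{\left(-4 + h\right) \frac{1}{2 h}}{h} = \frac{\frac{1}{2} \frac{1}{h} \left(-4 + h\right)}{h} = \frac{-4 + h}{2 h^{2}}$)
$\left(-48 + x{\left(-2 \right)}\right)^{2} = \left(-48 + \frac{-4 - 2}{2 \cdot 4}\right)^{2} = \left(-48 + \frac{1}{2} \cdot \frac{1}{4} \left(-6\right)\right)^{2} = \left(-48 - \frac{3}{4}\right)^{2} = \left(- \frac{195}{4}\right)^{2} = \frac{38025}{16}$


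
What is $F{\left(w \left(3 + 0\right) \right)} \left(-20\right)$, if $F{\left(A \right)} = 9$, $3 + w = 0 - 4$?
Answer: $-180$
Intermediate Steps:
$w = -7$ ($w = -3 + \left(0 - 4\right) = -3 - 4 = -7$)
$F{\left(w \left(3 + 0\right) \right)} \left(-20\right) = 9 \left(-20\right) = -180$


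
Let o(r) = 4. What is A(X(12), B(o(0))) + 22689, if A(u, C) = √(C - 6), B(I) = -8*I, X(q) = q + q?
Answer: 22689 + I*√38 ≈ 22689.0 + 6.1644*I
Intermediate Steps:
X(q) = 2*q
A(u, C) = √(-6 + C)
A(X(12), B(o(0))) + 22689 = √(-6 - 8*4) + 22689 = √(-6 - 32) + 22689 = √(-38) + 22689 = I*√38 + 22689 = 22689 + I*√38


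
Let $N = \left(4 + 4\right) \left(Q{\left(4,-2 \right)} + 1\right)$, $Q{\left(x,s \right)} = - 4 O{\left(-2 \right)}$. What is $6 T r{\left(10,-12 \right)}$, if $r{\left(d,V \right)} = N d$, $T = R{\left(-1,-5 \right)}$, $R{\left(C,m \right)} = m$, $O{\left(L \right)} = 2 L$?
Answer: $-40800$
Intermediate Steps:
$Q{\left(x,s \right)} = 16$ ($Q{\left(x,s \right)} = - 4 \cdot 2 \left(-2\right) = \left(-4\right) \left(-4\right) = 16$)
$N = 136$ ($N = \left(4 + 4\right) \left(16 + 1\right) = 8 \cdot 17 = 136$)
$T = -5$
$r{\left(d,V \right)} = 136 d$
$6 T r{\left(10,-12 \right)} = 6 \left(-5\right) 136 \cdot 10 = \left(-30\right) 1360 = -40800$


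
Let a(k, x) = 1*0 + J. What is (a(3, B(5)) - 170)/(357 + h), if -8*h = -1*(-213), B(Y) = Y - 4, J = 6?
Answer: -1312/2643 ≈ -0.49641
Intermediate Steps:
B(Y) = -4 + Y
a(k, x) = 6 (a(k, x) = 1*0 + 6 = 0 + 6 = 6)
h = -213/8 (h = -(-1)*(-213)/8 = -1/8*213 = -213/8 ≈ -26.625)
(a(3, B(5)) - 170)/(357 + h) = (6 - 170)/(357 - 213/8) = -164/2643/8 = -164*8/2643 = -1312/2643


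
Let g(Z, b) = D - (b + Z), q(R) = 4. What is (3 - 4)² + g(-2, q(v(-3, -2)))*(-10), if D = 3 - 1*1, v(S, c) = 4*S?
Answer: 1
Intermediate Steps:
D = 2 (D = 3 - 1 = 2)
g(Z, b) = 2 - Z - b (g(Z, b) = 2 - (b + Z) = 2 - (Z + b) = 2 + (-Z - b) = 2 - Z - b)
(3 - 4)² + g(-2, q(v(-3, -2)))*(-10) = (3 - 4)² + (2 - 1*(-2) - 1*4)*(-10) = (-1)² + (2 + 2 - 4)*(-10) = 1 + 0*(-10) = 1 + 0 = 1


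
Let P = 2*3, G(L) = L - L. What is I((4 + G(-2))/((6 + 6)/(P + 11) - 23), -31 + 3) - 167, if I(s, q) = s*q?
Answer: -61389/379 ≈ -161.98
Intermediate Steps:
G(L) = 0
P = 6
I(s, q) = q*s
I((4 + G(-2))/((6 + 6)/(P + 11) - 23), -31 + 3) - 167 = (-31 + 3)*((4 + 0)/((6 + 6)/(6 + 11) - 23)) - 167 = -112/(12/17 - 23) - 167 = -112/(-379/17) - 167 = -112*(-17)/379 - 167 = -28*(-68/379) - 167 = 1904/379 - 167 = -61389/379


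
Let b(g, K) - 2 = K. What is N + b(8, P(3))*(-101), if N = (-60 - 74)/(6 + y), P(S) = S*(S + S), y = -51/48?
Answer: -161724/79 ≈ -2047.1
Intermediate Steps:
y = -17/16 (y = -51*1/48 = -17/16 ≈ -1.0625)
P(S) = 2*S² (P(S) = S*(2*S) = 2*S²)
b(g, K) = 2 + K
N = -2144/79 (N = (-60 - 74)/(6 - 17/16) = -134/79/16 = -134*16/79 = -2144/79 ≈ -27.139)
N + b(8, P(3))*(-101) = -2144/79 + (2 + 2*3²)*(-101) = -2144/79 + (2 + 2*9)*(-101) = -2144/79 + (2 + 18)*(-101) = -2144/79 + 20*(-101) = -2144/79 - 2020 = -161724/79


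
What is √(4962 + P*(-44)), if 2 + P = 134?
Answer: 3*I*√94 ≈ 29.086*I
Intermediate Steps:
P = 132 (P = -2 + 134 = 132)
√(4962 + P*(-44)) = √(4962 + 132*(-44)) = √(4962 - 5808) = √(-846) = 3*I*√94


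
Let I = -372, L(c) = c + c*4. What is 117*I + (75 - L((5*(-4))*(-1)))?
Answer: -43549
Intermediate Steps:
L(c) = 5*c (L(c) = c + 4*c = 5*c)
117*I + (75 - L((5*(-4))*(-1))) = 117*(-372) + (75 - 5*(5*(-4))*(-1)) = -43524 + (75 - 5*(-20*(-1))) = -43524 + (75 - 5*20) = -43524 + (75 - 1*100) = -43524 + (75 - 100) = -43524 - 25 = -43549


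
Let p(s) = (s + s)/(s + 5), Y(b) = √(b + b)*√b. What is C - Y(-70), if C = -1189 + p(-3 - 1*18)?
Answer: -9491/8 + 70*√2 ≈ -1087.4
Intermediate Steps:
Y(b) = b*√2 (Y(b) = √(2*b)*√b = (√2*√b)*√b = b*√2)
p(s) = 2*s/(5 + s) (p(s) = (2*s)/(5 + s) = 2*s/(5 + s))
C = -9491/8 (C = -1189 + 2*(-3 - 1*18)/(5 + (-3 - 1*18)) = -1189 + 2*(-3 - 18)/(5 + (-3 - 18)) = -1189 + 2*(-21)/(5 - 21) = -1189 + 2*(-21)/(-16) = -1189 + 2*(-21)*(-1/16) = -1189 + 21/8 = -9491/8 ≈ -1186.4)
C - Y(-70) = -9491/8 - (-70)*√2 = -9491/8 + 70*√2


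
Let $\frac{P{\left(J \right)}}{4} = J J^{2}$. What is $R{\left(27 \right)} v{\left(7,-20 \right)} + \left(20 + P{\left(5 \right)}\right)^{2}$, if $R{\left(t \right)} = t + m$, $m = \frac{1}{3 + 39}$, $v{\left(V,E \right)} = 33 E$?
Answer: $\frac{1767950}{7} \approx 2.5256 \cdot 10^{5}$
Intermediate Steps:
$P{\left(J \right)} = 4 J^{3}$ ($P{\left(J \right)} = 4 J J^{2} = 4 J^{3}$)
$m = \frac{1}{42} \approx 0.02381$
$R{\left(t \right)} = \frac{1}{42} + t$ ($R{\left(t \right)} = t + \frac{1}{42} = \frac{1}{42} + t$)
$R{\left(27 \right)} v{\left(7,-20 \right)} + \left(20 + P{\left(5 \right)}\right)^{2} = \left(\frac{1}{42} + 27\right) 33 \left(-20\right) + \left(20 + 4 \cdot 5^{3}\right)^{2} = \frac{1135}{42} \left(-660\right) + \left(20 + 4 \cdot 125\right)^{2} = - \frac{124850}{7} + \left(20 + 500\right)^{2} = - \frac{124850}{7} + 520^{2} = - \frac{124850}{7} + 270400 = \frac{1767950}{7}$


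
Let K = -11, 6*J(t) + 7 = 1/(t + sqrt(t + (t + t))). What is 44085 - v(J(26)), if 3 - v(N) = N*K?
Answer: 3042538/69 + 11*sqrt(78)/3588 ≈ 44095.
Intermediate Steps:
J(t) = -7/6 + 1/(6*(t + sqrt(3)*sqrt(t))) (J(t) = -7/6 + 1/(6*(t + sqrt(t + (t + t)))) = -7/6 + 1/(6*(t + sqrt(t + 2*t))) = -7/6 + 1/(6*(t + sqrt(3*t))) = -7/6 + 1/(6*(t + sqrt(3)*sqrt(t))))
v(N) = 3 + 11*N (v(N) = 3 - N*(-11) = 3 - (-11)*N = 3 + 11*N)
44085 - v(J(26)) = 44085 - (3 + 11*((1 - 7*26 - 7*sqrt(3)*sqrt(26))/(6*(26 + sqrt(3)*sqrt(26))))) = 44085 - (3 + 11*((1 - 182 - 7*sqrt(78))/(6*(26 + sqrt(78))))) = 44085 - (3 + 11*((-181 - 7*sqrt(78))/(6*(26 + sqrt(78))))) = 44085 - (3 + 11*(-181 - 7*sqrt(78))/(6*(26 + sqrt(78)))) = 44085 + (-3 - 11*(-181 - 7*sqrt(78))/(6*(26 + sqrt(78)))) = 44082 - 11*(-181 - 7*sqrt(78))/(6*(26 + sqrt(78)))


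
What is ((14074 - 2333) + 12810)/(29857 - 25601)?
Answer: 24551/4256 ≈ 5.7686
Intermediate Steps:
((14074 - 2333) + 12810)/(29857 - 25601) = (11741 + 12810)/4256 = 24551*(1/4256) = 24551/4256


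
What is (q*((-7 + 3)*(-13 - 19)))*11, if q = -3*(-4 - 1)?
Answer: 21120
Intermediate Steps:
q = 15 (q = -3*(-5) = 15)
(q*((-7 + 3)*(-13 - 19)))*11 = (15*((-7 + 3)*(-13 - 19)))*11 = (15*(-4*(-32)))*11 = (15*128)*11 = 1920*11 = 21120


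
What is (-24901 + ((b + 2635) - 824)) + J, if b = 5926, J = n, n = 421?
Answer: -16743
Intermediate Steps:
J = 421
(-24901 + ((b + 2635) - 824)) + J = (-24901 + ((5926 + 2635) - 824)) + 421 = (-24901 + (8561 - 824)) + 421 = (-24901 + 7737) + 421 = -17164 + 421 = -16743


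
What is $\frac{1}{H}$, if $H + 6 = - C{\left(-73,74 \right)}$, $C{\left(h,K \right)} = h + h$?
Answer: $\frac{1}{140} \approx 0.0071429$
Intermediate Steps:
$C{\left(h,K \right)} = 2 h$
$H = 140$ ($H = -6 - 2 \left(-73\right) = -6 - -146 = -6 + 146 = 140$)
$\frac{1}{H} = \frac{1}{140}$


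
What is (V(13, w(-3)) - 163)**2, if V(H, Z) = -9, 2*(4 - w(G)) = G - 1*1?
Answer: 29584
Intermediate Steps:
w(G) = 9/2 - G/2 (w(G) = 4 - (G - 1*1)/2 = 4 - (G - 1)/2 = 4 - (-1 + G)/2 = 4 + (1/2 - G/2) = 9/2 - G/2)
(V(13, w(-3)) - 163)**2 = (-9 - 163)**2 = (-172)**2 = 29584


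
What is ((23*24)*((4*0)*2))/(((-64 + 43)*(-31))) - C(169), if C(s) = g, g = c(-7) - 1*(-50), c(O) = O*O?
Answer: -99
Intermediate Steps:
c(O) = O²
g = 99 (g = (-7)² - 1*(-50) = 49 + 50 = 99)
C(s) = 99
((23*24)*((4*0)*2))/(((-64 + 43)*(-31))) - C(169) = ((23*24)*((4*0)*2))/(((-64 + 43)*(-31))) - 1*99 = (552*(0*2))/((-21*(-31))) - 99 = (552*0)/651 - 99 = 0*(1/651) - 99 = 0 - 99 = -99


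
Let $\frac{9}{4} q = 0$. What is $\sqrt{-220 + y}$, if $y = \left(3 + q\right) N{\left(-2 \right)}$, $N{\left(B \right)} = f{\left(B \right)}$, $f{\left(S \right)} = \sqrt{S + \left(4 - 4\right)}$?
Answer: $\sqrt{-220 + 3 i \sqrt{2}} \approx 0.143 + 14.833 i$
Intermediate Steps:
$f{\left(S \right)} = \sqrt{S}$ ($f{\left(S \right)} = \sqrt{S + \left(4 - 4\right)} = \sqrt{S + 0} = \sqrt{S}$)
$N{\left(B \right)} = \sqrt{B}$
$q = 0$ ($q = \frac{4}{9} \cdot 0 = 0$)
$y = 3 i \sqrt{2}$ ($y = \left(3 + 0\right) \sqrt{-2} = 3 i \sqrt{2} \approx 4.2426 i$)
$\sqrt{-220 + y} = \sqrt{-220 + 3 i \sqrt{2}}$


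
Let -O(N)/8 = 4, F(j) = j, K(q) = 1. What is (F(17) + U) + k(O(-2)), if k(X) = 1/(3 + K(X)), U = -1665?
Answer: -6591/4 ≈ -1647.8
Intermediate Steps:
O(N) = -32 (O(N) = -8*4 = -32)
k(X) = ¼ (k(X) = 1/(3 + 1) = 1/4 = ¼)
(F(17) + U) + k(O(-2)) = (17 - 1665) + ¼ = -1648 + ¼ = -6591/4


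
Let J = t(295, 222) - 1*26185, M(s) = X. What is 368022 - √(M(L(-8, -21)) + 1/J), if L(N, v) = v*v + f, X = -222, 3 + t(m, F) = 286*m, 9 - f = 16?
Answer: 368022 - I*√751502159346/58182 ≈ 3.6802e+5 - 14.9*I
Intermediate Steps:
f = -7 (f = 9 - 1*16 = 9 - 16 = -7)
t(m, F) = -3 + 286*m
L(N, v) = -7 + v² (L(N, v) = v*v - 7 = v² - 7 = -7 + v²)
M(s) = -222
J = 58182 (J = (-3 + 286*295) - 1*26185 = (-3 + 84370) - 26185 = 84367 - 26185 = 58182)
368022 - √(M(L(-8, -21)) + 1/J) = 368022 - √(-222 + 1/58182) = 368022 - √(-12916403/58182) = 368022 - I*√751502159346/58182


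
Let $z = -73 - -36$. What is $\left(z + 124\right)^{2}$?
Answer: $7569$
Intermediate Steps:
$z = -37$ ($z = -73 + 36 = -37$)
$\left(z + 124\right)^{2} = \left(-37 + 124\right)^{2} = 87^{2} = 7569$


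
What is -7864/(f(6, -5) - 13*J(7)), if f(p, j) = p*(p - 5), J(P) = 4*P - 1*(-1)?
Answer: 7864/371 ≈ 21.197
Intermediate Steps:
J(P) = 1 + 4*P (J(P) = 4*P + 1 = 1 + 4*P)
f(p, j) = p*(-5 + p)
-7864/(f(6, -5) - 13*J(7)) = -7864/(6*(-5 + 6) - 13*(1 + 4*7)) = -7864/(6*1 - 13*(1 + 28)) = -7864/(6 - 13*29) = -7864/(6 - 377) = -7864/(-371) = -7864*(-1/371) = 7864/371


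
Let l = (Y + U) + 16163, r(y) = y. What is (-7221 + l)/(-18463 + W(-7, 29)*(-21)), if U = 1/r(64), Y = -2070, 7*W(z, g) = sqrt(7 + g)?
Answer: -439809/1182784 ≈ -0.37184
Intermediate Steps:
W(z, g) = sqrt(7 + g)/7
U = 1/64 ≈ 0.015625
l = 901953/64 (l = (-2070 + 1/64) + 16163 = -132479/64 + 16163 = 901953/64 ≈ 14093.)
(-7221 + l)/(-18463 + W(-7, 29)*(-21)) = (-7221 + 901953/64)/(-18463 + (sqrt(7 + 29)/7)*(-21)) = 439809/(64*(-18463 + (sqrt(36)/7)*(-21))) = 439809/(64*(-18463 + ((1/7)*6)*(-21))) = 439809/(64*(-18463 + (6/7)*(-21))) = 439809/(64*(-18463 - 18)) = (439809/64)/(-18481) = (439809/64)*(-1/18481) = -439809/1182784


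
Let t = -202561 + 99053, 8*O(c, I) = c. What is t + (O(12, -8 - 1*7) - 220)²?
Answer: -223063/4 ≈ -55766.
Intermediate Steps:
O(c, I) = c/8
t = -103508
t + (O(12, -8 - 1*7) - 220)² = -103508 + ((⅛)*12 - 220)² = -103508 + (3/2 - 220)² = -103508 + (-437/2)² = -103508 + 190969/4 = -223063/4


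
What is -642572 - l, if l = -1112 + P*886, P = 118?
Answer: -746008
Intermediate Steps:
l = 103436 (l = -1112 + 118*886 = -1112 + 104548 = 103436)
-642572 - l = -642572 - 1*103436 = -642572 - 103436 = -746008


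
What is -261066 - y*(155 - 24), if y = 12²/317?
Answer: -82776786/317 ≈ -2.6113e+5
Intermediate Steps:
y = 144/317 (y = 144*(1/317) = 144/317 ≈ 0.45426)
-261066 - y*(155 - 24) = -261066 - 144*(155 - 24)/317 = -261066 - 144*131/317 = -261066 - 1*18864/317 = -261066 - 18864/317 = -82776786/317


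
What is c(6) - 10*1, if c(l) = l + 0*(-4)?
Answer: -4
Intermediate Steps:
c(l) = l (c(l) = l + 0 = l)
c(6) - 10*1 = 6 - 10*1 = 6 - 10 = -4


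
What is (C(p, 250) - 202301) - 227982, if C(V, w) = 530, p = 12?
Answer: -429753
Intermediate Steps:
(C(p, 250) - 202301) - 227982 = (530 - 202301) - 227982 = -201771 - 227982 = -429753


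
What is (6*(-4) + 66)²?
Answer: 1764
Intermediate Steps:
(6*(-4) + 66)² = (-24 + 66)² = 42² = 1764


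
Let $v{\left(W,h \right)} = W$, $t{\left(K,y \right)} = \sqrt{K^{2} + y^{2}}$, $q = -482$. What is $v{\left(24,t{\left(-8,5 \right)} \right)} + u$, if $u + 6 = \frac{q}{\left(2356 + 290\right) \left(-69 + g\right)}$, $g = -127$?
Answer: $\frac{4667785}{259308} \approx 18.001$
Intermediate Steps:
$u = - \frac{1555607}{259308}$ ($u = -6 - \frac{482}{\left(2356 + 290\right) \left(-69 - 127\right)} = -6 - \frac{482}{2646 \left(-196\right)} = -6 - \frac{482}{-518616} = -6 - - \frac{241}{259308} = -6 + \frac{241}{259308} = - \frac{1555607}{259308} \approx -5.9991$)
$v{\left(24,t{\left(-8,5 \right)} \right)} + u = 24 - \frac{1555607}{259308} = \frac{4667785}{259308}$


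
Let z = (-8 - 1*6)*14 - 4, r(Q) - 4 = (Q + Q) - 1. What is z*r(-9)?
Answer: 3000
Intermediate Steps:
r(Q) = 3 + 2*Q (r(Q) = 4 + ((Q + Q) - 1) = 4 + (2*Q - 1) = 4 + (-1 + 2*Q) = 3 + 2*Q)
z = -200 (z = (-8 - 6)*14 - 4 = -14*14 - 4 = -196 - 4 = -200)
z*r(-9) = -200*(3 + 2*(-9)) = -200*(3 - 18) = -200*(-15) = 3000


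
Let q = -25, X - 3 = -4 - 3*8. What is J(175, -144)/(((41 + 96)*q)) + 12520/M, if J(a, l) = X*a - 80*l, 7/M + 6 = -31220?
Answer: -267800431203/4795 ≈ -5.5850e+7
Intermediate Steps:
X = -25 (X = 3 + (-4 - 3*8) = 3 + (-4 - 24) = 3 - 28 = -25)
M = -7/31226 (M = 7/(-6 - 31220) = 7/(-31226) = 7*(-1/31226) = -7/31226 ≈ -0.00022417)
J(a, l) = -80*l - 25*a (J(a, l) = -25*a - 80*l = -80*l - 25*a)
J(175, -144)/(((41 + 96)*q)) + 12520/M = (-80*(-144) - 25*175)/(((41 + 96)*(-25))) + 12520/(-7/31226) = (11520 - 4375)/((137*(-25))) + 12520*(-31226/7) = 7145/(-3425) - 390949520/7 = 7145*(-1/3425) - 390949520/7 = -1429/685 - 390949520/7 = -267800431203/4795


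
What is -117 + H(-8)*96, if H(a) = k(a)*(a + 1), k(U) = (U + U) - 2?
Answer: 11979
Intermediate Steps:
k(U) = -2 + 2*U (k(U) = 2*U - 2 = -2 + 2*U)
H(a) = (1 + a)*(-2 + 2*a) (H(a) = (-2 + 2*a)*(a + 1) = (-2 + 2*a)*(1 + a) = (1 + a)*(-2 + 2*a))
-117 + H(-8)*96 = -117 + (-2 + 2*(-8)²)*96 = -117 + (-2 + 2*64)*96 = -117 + (-2 + 128)*96 = -117 + 126*96 = -117 + 12096 = 11979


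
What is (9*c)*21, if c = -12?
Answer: -2268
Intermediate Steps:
(9*c)*21 = (9*(-12))*21 = -108*21 = -2268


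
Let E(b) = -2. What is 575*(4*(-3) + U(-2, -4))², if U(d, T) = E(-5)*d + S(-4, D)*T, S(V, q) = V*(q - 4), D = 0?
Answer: 2980800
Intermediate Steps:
S(V, q) = V*(-4 + q)
U(d, T) = -2*d + 16*T (U(d, T) = -2*d + (-4*(-4 + 0))*T = -2*d + (-4*(-4))*T = -2*d + 16*T)
575*(4*(-3) + U(-2, -4))² = 575*(4*(-3) + (-2*(-2) + 16*(-4)))² = 575*(-12 + (4 - 64))² = 575*(-12 - 60)² = 575*(-72)² = 575*5184 = 2980800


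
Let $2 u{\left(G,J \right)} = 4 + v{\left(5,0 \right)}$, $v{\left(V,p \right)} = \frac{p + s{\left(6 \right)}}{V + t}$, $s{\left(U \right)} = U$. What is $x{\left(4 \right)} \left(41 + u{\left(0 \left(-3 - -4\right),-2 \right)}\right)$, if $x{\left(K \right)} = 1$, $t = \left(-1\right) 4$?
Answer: $46$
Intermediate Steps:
$t = -4$
$v{\left(V,p \right)} = \frac{6 + p}{-4 + V}$ ($v{\left(V,p \right)} = \frac{p + 6}{V - 4} = \frac{6 + p}{-4 + V}$)
$u{\left(G,J \right)} = 5$ ($u{\left(G,J \right)} = \frac{4 + \frac{6 + 0}{-4 + 5}}{2} = \frac{4 + 1^{-1} \cdot 6}{2} = \frac{4 + 1 \cdot 6}{2} = \frac{4 + 6}{2} = \frac{1}{2} \cdot 10 = 5$)
$x{\left(4 \right)} \left(41 + u{\left(0 \left(-3 - -4\right),-2 \right)}\right) = 1 \left(41 + 5\right) = 1 \cdot 46 = 46$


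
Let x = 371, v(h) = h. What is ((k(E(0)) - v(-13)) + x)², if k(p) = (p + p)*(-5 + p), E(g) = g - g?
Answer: 147456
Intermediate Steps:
E(g) = 0
k(p) = 2*p*(-5 + p) (k(p) = (2*p)*(-5 + p) = 2*p*(-5 + p))
((k(E(0)) - v(-13)) + x)² = ((2*0*(-5 + 0) - 1*(-13)) + 371)² = ((2*0*(-5) + 13) + 371)² = ((0 + 13) + 371)² = (13 + 371)² = 384² = 147456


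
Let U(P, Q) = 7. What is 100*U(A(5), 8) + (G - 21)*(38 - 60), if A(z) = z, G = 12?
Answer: 898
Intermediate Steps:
100*U(A(5), 8) + (G - 21)*(38 - 60) = 100*7 + (12 - 21)*(38 - 60) = 700 - 9*(-22) = 700 + 198 = 898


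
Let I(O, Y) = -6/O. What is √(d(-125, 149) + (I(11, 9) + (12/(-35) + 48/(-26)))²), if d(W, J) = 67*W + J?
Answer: 3*I*√22874911006/5005 ≈ 90.656*I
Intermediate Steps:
d(W, J) = J + 67*W
√(d(-125, 149) + (I(11, 9) + (12/(-35) + 48/(-26)))²) = √((149 + 67*(-125)) + (-6/11 + (12/(-35) + 48/(-26)))²) = √((149 - 8375) + (-6*1/11 + (12*(-1/35) + 48*(-1/26)))²) = √(-8226 + (-6/11 + (-12/35 - 24/13))²) = √(-8226 + (-6/11 - 996/455)²) = √(-8226 + (-13686/5005)²) = √(-8226 + 187306596/25050025) = √(-205874199054/25050025) = 3*I*√22874911006/5005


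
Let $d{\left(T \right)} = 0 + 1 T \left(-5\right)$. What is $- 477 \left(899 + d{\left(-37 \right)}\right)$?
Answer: $-517068$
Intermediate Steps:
$d{\left(T \right)} = - 5 T$ ($d{\left(T \right)} = 0 + T \left(-5\right) = 0 - 5 T = - 5 T$)
$- 477 \left(899 + d{\left(-37 \right)}\right) = - 477 \left(899 - -185\right) = - 477 \left(899 + 185\right) = \left(-477\right) 1084 = -517068$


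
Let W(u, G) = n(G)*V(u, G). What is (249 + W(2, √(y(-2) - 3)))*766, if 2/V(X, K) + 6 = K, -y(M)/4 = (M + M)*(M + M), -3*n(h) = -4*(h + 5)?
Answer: 59163542/309 - 67408*I*√67/309 ≈ 1.9147e+5 - 1785.6*I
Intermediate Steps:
n(h) = 20/3 + 4*h/3 (n(h) = -(-4)*(h + 5)/3 = -(-4)*(5 + h)/3 = -(-20 - 4*h)/3 = 20/3 + 4*h/3)
y(M) = -16*M² (y(M) = -4*(M + M)*(M + M) = -4*2*M*2*M = -16*M²)
V(X, K) = 2/(-6 + K)
W(u, G) = 2*(20/3 + 4*G/3)/(-6 + G) (W(u, G) = (20/3 + 4*G/3)*(2/(-6 + G)) = 2*(20/3 + 4*G/3)/(-6 + G))
(249 + W(2, √(y(-2) - 3)))*766 = (249 + 8*(5 + √(-16*(-2)² - 3))/(3*(-6 + √(-16*(-2)² - 3))))*766 = (249 + 8*(5 + √(-16*4 - 3))/(3*(-6 + √(-16*4 - 3))))*766 = (249 + 8*(5 + √(-64 - 3))/(3*(-6 + √(-64 - 3))))*766 = (249 + 8*(5 + √(-67))/(3*(-6 + √(-67))))*766 = (249 + 8*(5 + I*√67)/(3*(-6 + I*√67)))*766 = 190734 + 6128*(5 + I*√67)/(3*(-6 + I*√67))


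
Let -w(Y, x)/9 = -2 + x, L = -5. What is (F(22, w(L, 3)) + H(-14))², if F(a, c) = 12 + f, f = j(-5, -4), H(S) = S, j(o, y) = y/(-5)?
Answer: 36/25 ≈ 1.4400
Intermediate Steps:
j(o, y) = -y/5 (j(o, y) = y*(-⅕) = -y/5)
w(Y, x) = 18 - 9*x (w(Y, x) = -9*(-2 + x) = 18 - 9*x)
f = ⅘ (f = -⅕*(-4) = ⅘ ≈ 0.80000)
F(a, c) = 64/5 (F(a, c) = 12 + ⅘ = 64/5)
(F(22, w(L, 3)) + H(-14))² = (64/5 - 14)² = (-6/5)² = 36/25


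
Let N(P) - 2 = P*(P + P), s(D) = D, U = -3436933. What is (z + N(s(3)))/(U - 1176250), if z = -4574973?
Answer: 4574953/4613183 ≈ 0.99171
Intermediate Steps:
N(P) = 2 + 2*P² (N(P) = 2 + P*(P + P) = 2 + P*(2*P) = 2 + 2*P²)
(z + N(s(3)))/(U - 1176250) = (-4574973 + (2 + 2*3²))/(-3436933 - 1176250) = (-4574973 + (2 + 2*9))/(-4613183) = (-4574973 + (2 + 18))*(-1/4613183) = (-4574973 + 20)*(-1/4613183) = -4574953*(-1/4613183) = 4574953/4613183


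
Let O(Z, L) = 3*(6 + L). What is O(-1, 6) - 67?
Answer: -31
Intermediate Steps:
O(Z, L) = 18 + 3*L
O(-1, 6) - 67 = (18 + 3*6) - 67 = (18 + 18) - 67 = 36 - 67 = -31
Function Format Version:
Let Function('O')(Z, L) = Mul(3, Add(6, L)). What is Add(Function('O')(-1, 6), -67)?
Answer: -31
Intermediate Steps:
Function('O')(Z, L) = Add(18, Mul(3, L))
Add(Function('O')(-1, 6), -67) = Add(Add(18, Mul(3, 6)), -67) = Add(Add(18, 18), -67) = Add(36, -67) = -31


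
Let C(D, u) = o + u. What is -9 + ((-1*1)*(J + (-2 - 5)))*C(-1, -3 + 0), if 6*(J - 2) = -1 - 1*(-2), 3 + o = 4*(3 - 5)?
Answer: -230/3 ≈ -76.667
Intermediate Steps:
o = -11 (o = -3 + 4*(3 - 5) = -3 + 4*(-2) = -3 - 8 = -11)
C(D, u) = -11 + u
J = 13/6 (J = 2 + (-1 - 1*(-2))/6 = 2 + (-1 + 2)/6 = 2 + (1/6)*1 = 2 + 1/6 = 13/6 ≈ 2.1667)
-9 + ((-1*1)*(J + (-2 - 5)))*C(-1, -3 + 0) = -9 + ((-1*1)*(13/6 + (-2 - 5)))*(-11 + (-3 + 0)) = -9 + (-(13/6 - 7))*(-11 - 3) = -9 - 1*(-29/6)*(-14) = -9 + (29/6)*(-14) = -9 - 203/3 = -230/3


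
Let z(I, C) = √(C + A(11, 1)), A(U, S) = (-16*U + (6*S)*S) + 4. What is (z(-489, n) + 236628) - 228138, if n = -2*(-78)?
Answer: 8490 + I*√10 ≈ 8490.0 + 3.1623*I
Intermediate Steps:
n = 156
A(U, S) = 4 - 16*U + 6*S² (A(U, S) = (-16*U + 6*S²) + 4 = 4 - 16*U + 6*S²)
z(I, C) = √(-166 + C) (z(I, C) = √(C + (4 - 16*11 + 6*1²)) = √(C + (4 - 176 + 6*1)) = √(C + (4 - 176 + 6)) = √(C - 166) = √(-166 + C))
(z(-489, n) + 236628) - 228138 = (√(-166 + 156) + 236628) - 228138 = (√(-10) + 236628) - 228138 = (I*√10 + 236628) - 228138 = (236628 + I*√10) - 228138 = 8490 + I*√10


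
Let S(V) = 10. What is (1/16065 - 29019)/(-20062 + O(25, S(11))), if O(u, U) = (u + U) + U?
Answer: 466190234/321573105 ≈ 1.4497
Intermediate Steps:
O(u, U) = u + 2*U (O(u, U) = (U + u) + U = u + 2*U)
(1/16065 - 29019)/(-20062 + O(25, S(11))) = (1/16065 - 29019)/(-20062 + (25 + 2*10)) = (1/16065 - 29019)/(-20062 + (25 + 20)) = -466190234/(16065*(-20062 + 45)) = -466190234/16065/(-20017) = -466190234/16065*(-1/20017) = 466190234/321573105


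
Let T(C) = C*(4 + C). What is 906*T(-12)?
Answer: 86976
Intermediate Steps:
906*T(-12) = 906*(-12*(4 - 12)) = 906*(-12*(-8)) = 906*96 = 86976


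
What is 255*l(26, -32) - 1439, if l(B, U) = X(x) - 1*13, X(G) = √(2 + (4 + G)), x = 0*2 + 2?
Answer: -4754 + 510*√2 ≈ -4032.8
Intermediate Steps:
x = 2 (x = 0 + 2 = 2)
X(G) = √(6 + G)
l(B, U) = -13 + 2*√2 (l(B, U) = √(6 + 2) - 1*13 = √8 - 13 = 2*√2 - 13 = -13 + 2*√2)
255*l(26, -32) - 1439 = 255*(-13 + 2*√2) - 1439 = (-3315 + 510*√2) - 1439 = -4754 + 510*√2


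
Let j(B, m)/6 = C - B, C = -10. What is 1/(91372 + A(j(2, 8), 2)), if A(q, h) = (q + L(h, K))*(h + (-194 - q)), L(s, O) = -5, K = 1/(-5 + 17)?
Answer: 1/100612 ≈ 9.9392e-6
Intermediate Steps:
K = 1/12 ≈ 0.083333
j(B, m) = -60 - 6*B (j(B, m) = 6*(-10 - B) = -60 - 6*B)
A(q, h) = (-5 + q)*(-194 + h - q) (A(q, h) = (q - 5)*(h + (-194 - q)) = (-5 + q)*(-194 + h - q))
1/(91372 + A(j(2, 8), 2)) = 1/(91372 + (970 - (-60 - 6*2)² - 189*(-60 - 6*2) - 5*2 + 2*(-60 - 6*2))) = 1/(91372 + (970 - (-60 - 12)² - 189*(-60 - 12) - 10 + 2*(-60 - 12))) = 1/(91372 + (970 - 1*(-72)² - 189*(-72) - 10 + 2*(-72))) = 1/(91372 + (970 - 1*5184 + 13608 - 10 - 144)) = 1/(91372 + (970 - 5184 + 13608 - 10 - 144)) = 1/(91372 + 9240) = 1/100612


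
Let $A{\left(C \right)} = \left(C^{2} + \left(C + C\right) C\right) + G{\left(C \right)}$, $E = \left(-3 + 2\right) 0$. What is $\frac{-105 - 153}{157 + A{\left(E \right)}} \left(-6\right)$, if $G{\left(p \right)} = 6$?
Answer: $\frac{1548}{163} \approx 9.4969$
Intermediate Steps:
$E = 0$ ($E = \left(-1\right) 0 = 0$)
$A{\left(C \right)} = 6 + 3 C^{2}$ ($A{\left(C \right)} = \left(C^{2} + \left(C + C\right) C\right) + 6 = \left(C^{2} + 2 C C\right) + 6 = \left(C^{2} + 2 C^{2}\right) + 6 = 3 C^{2} + 6 = 6 + 3 C^{2}$)
$\frac{-105 - 153}{157 + A{\left(E \right)}} \left(-6\right) = \frac{-105 - 153}{157 + \left(6 + 3 \cdot 0^{2}\right)} \left(-6\right) = - \frac{258}{157 + \left(6 + 3 \cdot 0\right)} \left(-6\right) = - \frac{258}{157 + \left(6 + 0\right)} \left(-6\right) = - \frac{258}{157 + 6} \left(-6\right) = - \frac{258}{163} \left(-6\right) = \left(-258\right) \frac{1}{163} \left(-6\right) = \left(- \frac{258}{163}\right) \left(-6\right) = \frac{1548}{163}$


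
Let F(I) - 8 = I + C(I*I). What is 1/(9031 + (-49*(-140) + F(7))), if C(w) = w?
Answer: 1/15955 ≈ 6.2676e-5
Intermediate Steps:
F(I) = 8 + I + I² (F(I) = 8 + (I + I*I) = 8 + (I + I²) = 8 + I + I²)
1/(9031 + (-49*(-140) + F(7))) = 1/(9031 + (-49*(-140) + (8 + 7 + 7²))) = 1/(9031 + (6860 + (8 + 7 + 49))) = 1/(9031 + (6860 + 64)) = 1/(9031 + 6924) = 1/15955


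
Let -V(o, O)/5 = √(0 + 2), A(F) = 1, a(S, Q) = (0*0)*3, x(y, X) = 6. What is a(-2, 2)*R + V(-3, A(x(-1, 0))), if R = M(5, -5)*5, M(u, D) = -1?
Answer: -5*√2 ≈ -7.0711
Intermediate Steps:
a(S, Q) = 0 (a(S, Q) = 0*3 = 0)
V(o, O) = -5*√2 (V(o, O) = -5*√(0 + 2) = -5*√2)
R = -5 (R = -1*5 = -5)
a(-2, 2)*R + V(-3, A(x(-1, 0))) = 0*(-5) - 5*√2 = 0 - 5*√2 = -5*√2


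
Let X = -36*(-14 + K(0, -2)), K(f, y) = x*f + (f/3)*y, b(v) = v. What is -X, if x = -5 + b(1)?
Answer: -504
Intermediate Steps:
x = -4 (x = -5 + 1 = -4)
K(f, y) = -4*f + f*y/3 (K(f, y) = -4*f + (f/3)*y = -4*f + f*y/3)
X = 504 (X = -36*(-14 + (⅓)*0*(-12 - 2)) = -36*(-14 + (⅓)*0*(-14)) = -36*(-14 + 0) = -36*(-14) = 504)
-X = -1*504 = -504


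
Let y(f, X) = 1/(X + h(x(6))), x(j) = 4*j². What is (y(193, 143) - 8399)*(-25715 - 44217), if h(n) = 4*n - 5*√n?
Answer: 387069424080/659 ≈ 5.8736e+8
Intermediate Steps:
h(n) = -5*√n + 4*n
y(f, X) = 1/(516 + X) (y(f, X) = 1/(X + (-5*√(4*6²) + 4*(4*6²))) = 1/(X + (-5*√(4*36) + 4*(4*36))) = 1/(X + (-5*√144 + 4*144)) = 1/(X + (-5*12 + 576)) = 1/(X + (-60 + 576)) = 1/(X + 516) = 1/(516 + X))
(y(193, 143) - 8399)*(-25715 - 44217) = (1/(516 + 143) - 8399)*(-25715 - 44217) = (1/659 - 8399)*(-69932) = -5534940/659*(-69932) = 387069424080/659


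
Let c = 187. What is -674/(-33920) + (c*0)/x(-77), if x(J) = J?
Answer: 337/16960 ≈ 0.019870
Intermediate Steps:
-674/(-33920) + (c*0)/x(-77) = -674/(-33920) + (187*0)/(-77) = -674*(-1/33920) + 0*(-1/77) = 337/16960 + 0 = 337/16960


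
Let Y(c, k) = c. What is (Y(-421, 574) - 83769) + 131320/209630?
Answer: -1764861838/20963 ≈ -84189.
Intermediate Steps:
(Y(-421, 574) - 83769) + 131320/209630 = (-421 - 83769) + 131320/209630 = -84190 + 131320*(1/209630) = -84190 + 13132/20963 = -1764861838/20963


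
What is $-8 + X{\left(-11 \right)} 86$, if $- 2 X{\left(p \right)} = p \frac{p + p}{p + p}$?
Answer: $465$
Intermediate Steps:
$X{\left(p \right)} = - \frac{p}{2}$ ($X{\left(p \right)} = - \frac{p \frac{p + p}{p + p}}{2} = - \frac{p \frac{2 p}{2 p}}{2} = - \frac{p 2 p \frac{1}{2 p}}{2} = - \frac{p 1}{2} = - \frac{p}{2}$)
$-8 + X{\left(-11 \right)} 86 = -8 + \left(- \frac{1}{2}\right) \left(-11\right) 86 = -8 + \frac{11}{2} \cdot 86 = -8 + 473 = 465$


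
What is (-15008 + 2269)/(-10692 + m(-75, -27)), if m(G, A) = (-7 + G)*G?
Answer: 12739/4542 ≈ 2.8047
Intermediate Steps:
m(G, A) = G*(-7 + G)
(-15008 + 2269)/(-10692 + m(-75, -27)) = (-15008 + 2269)/(-10692 - 75*(-7 - 75)) = -12739/(-10692 - 75*(-82)) = -12739/(-10692 + 6150) = -12739/(-4542) = -12739*(-1/4542) = 12739/4542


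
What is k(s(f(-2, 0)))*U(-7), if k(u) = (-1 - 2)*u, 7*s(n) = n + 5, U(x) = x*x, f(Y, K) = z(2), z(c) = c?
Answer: -147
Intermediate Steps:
f(Y, K) = 2
U(x) = x²
s(n) = 5/7 + n/7 (s(n) = (n + 5)/7 = (5 + n)/7 = 5/7 + n/7)
k(u) = -3*u
k(s(f(-2, 0)))*U(-7) = -3*(5/7 + (⅐)*2)*(-7)² = -3*(5/7 + 2/7)*49 = -3*1*49 = -3*49 = -147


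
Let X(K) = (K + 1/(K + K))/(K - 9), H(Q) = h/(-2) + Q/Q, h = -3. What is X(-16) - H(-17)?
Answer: -1487/800 ≈ -1.8587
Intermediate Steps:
H(Q) = 5/2 (H(Q) = -3/(-2) + Q/Q = -3*(-½) + 1 = 3/2 + 1 = 5/2)
X(K) = (K + 1/(2*K))/(-9 + K)
X(-16) - H(-17) = (½ + (-16)²)/((-16)*(-9 - 16)) - 1*5/2 = -1/16*(½ + 256)/(-25) - 5/2 = -1/16*(-1/25)*513/2 - 5/2 = 513/800 - 5/2 = -1487/800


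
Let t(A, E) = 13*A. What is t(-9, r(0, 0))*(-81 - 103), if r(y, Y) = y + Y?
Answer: 21528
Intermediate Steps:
r(y, Y) = Y + y
t(-9, r(0, 0))*(-81 - 103) = (13*(-9))*(-81 - 103) = -117*(-184) = 21528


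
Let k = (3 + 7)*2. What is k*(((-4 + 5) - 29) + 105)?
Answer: 1540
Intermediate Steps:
k = 20 (k = 10*2 = 20)
k*(((-4 + 5) - 29) + 105) = 20*(((-4 + 5) - 29) + 105) = 20*((1 - 29) + 105) = 20*(-28 + 105) = 20*77 = 1540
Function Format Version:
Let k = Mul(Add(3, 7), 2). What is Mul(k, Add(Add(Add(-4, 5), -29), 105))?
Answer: 1540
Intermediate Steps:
k = 20 (k = Mul(10, 2) = 20)
Mul(k, Add(Add(Add(-4, 5), -29), 105)) = Mul(20, Add(Add(Add(-4, 5), -29), 105)) = Mul(20, Add(Add(1, -29), 105)) = Mul(20, Add(-28, 105)) = Mul(20, 77) = 1540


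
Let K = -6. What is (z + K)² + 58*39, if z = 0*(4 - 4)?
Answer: 2298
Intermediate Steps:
z = 0 (z = 0*0 = 0)
(z + K)² + 58*39 = (0 - 6)² + 58*39 = (-6)² + 2262 = 36 + 2262 = 2298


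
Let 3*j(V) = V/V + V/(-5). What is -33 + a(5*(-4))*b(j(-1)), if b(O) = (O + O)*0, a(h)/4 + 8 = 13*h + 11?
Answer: -33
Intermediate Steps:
a(h) = 12 + 52*h (a(h) = -32 + 4*(13*h + 11) = -32 + 4*(11 + 13*h) = -32 + (44 + 52*h) = 12 + 52*h)
j(V) = ⅓ - V/15 (j(V) = (V/V + V/(-5))/3 = (1 + V*(-⅕))/3 = (1 - V/5)/3 = ⅓ - V/15)
b(O) = 0 (b(O) = (2*O)*0 = 0)
-33 + a(5*(-4))*b(j(-1)) = -33 + (12 + 52*(5*(-4)))*0 = -33 + (12 + 52*(-20))*0 = -33 + (12 - 1040)*0 = -33 - 1028*0 = -33 + 0 = -33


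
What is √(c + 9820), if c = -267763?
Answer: I*√257943 ≈ 507.88*I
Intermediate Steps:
√(c + 9820) = √(-267763 + 9820) = √(-257943) = I*√257943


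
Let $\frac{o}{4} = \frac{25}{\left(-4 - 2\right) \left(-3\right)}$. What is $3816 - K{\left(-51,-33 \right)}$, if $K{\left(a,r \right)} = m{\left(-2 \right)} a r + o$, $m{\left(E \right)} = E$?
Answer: $\frac{64588}{9} \approx 7176.4$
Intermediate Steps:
$o = \frac{50}{9}$ ($o = 4 \frac{25}{\left(-4 - 2\right) \left(-3\right)} = 4 \frac{25}{\left(-6\right) \left(-3\right)} = 4 \cdot \frac{25}{18} = \frac{50}{9} \approx 5.5556$)
$K{\left(a,r \right)} = \frac{50}{9} - 2 a r$ ($K{\left(a,r \right)} = - 2 a r + \frac{50}{9} = \frac{50}{9} - 2 a r$)
$3816 - K{\left(-51,-33 \right)} = 3816 - \left(\frac{50}{9} - \left(-102\right) \left(-33\right)\right) = 3816 - \left(\frac{50}{9} - 3366\right) = 3816 - - \frac{30244}{9} = 3816 + \frac{30244}{9} = \frac{64588}{9}$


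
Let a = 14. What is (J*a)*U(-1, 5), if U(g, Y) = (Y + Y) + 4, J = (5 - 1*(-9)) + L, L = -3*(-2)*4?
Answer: 7448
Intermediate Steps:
L = 24 (L = 6*4 = 24)
J = 38 (J = (5 - 1*(-9)) + 24 = (5 + 9) + 24 = 14 + 24 = 38)
U(g, Y) = 4 + 2*Y (U(g, Y) = 2*Y + 4 = 4 + 2*Y)
(J*a)*U(-1, 5) = (38*14)*(4 + 2*5) = 532*(4 + 10) = 532*14 = 7448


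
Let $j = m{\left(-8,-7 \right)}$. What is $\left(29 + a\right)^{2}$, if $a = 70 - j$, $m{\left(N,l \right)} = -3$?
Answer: $10404$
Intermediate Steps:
$j = -3$
$a = 73$ ($a = 70 - -3 = 70 + 3 = 73$)
$\left(29 + a\right)^{2} = \left(29 + 73\right)^{2} = 102^{2} = 10404$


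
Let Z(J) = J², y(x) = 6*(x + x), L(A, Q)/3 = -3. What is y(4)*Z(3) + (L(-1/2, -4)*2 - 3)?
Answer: 411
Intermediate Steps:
L(A, Q) = -9 (L(A, Q) = 3*(-3) = -9)
y(x) = 12*x (y(x) = 6*(2*x) = 12*x)
y(4)*Z(3) + (L(-1/2, -4)*2 - 3) = (12*4)*3² + (-9*2 - 3) = 48*9 + (-18 - 3) = 432 - 21 = 411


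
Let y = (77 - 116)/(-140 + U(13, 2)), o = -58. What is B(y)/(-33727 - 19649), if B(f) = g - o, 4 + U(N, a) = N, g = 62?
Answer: -5/2224 ≈ -0.0022482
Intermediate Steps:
U(N, a) = -4 + N
y = 39/131 (y = (77 - 116)/(-140 + (-4 + 13)) = -39/(-140 + 9) = -39/(-131) = -39*(-1/131) = 39/131 ≈ 0.29771)
B(f) = 120 (B(f) = 62 - 1*(-58) = 62 + 58 = 120)
B(y)/(-33727 - 19649) = 120/(-33727 - 19649) = 120/(-53376) = 120*(-1/53376) = -5/2224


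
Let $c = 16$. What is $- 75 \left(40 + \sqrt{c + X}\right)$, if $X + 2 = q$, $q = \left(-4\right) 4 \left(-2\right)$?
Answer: $-3000 - 75 \sqrt{46} \approx -3508.7$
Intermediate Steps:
$q = 32$ ($q = \left(-16\right) \left(-2\right) = 32$)
$X = 30$ ($X = -2 + 32 = 30$)
$- 75 \left(40 + \sqrt{c + X}\right) = - 75 \left(40 + \sqrt{16 + 30}\right) = - 75 \left(40 + \sqrt{46}\right) = -3000 - 75 \sqrt{46}$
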